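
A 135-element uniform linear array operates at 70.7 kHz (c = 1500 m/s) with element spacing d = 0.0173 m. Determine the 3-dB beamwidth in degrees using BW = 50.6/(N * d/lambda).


Step 1: lambda = 1500/70700 = 0.02122 m
Step 2: d/lambda = 0.0173/0.02122 = 0.8153
Step 3: BW = 50.6/(N * d/lambda) = 50.6/(135 * 0.8153) = 0.46

0.46 deg


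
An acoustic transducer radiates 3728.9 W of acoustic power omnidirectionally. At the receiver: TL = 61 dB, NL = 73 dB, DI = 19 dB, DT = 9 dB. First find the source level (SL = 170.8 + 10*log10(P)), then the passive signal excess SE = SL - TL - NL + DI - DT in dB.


Step 1: SL = 170.8 + 10*log10(3728.9) = 206.52 dB
Step 2: SE = SL - TL - NL + DI - DT = 206.52 - 61 - 73 + 19 - 9 = 82.52

82.52 dB


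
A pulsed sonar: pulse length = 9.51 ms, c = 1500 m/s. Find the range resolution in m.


dR = c*tau/2 = 1500 * 9.51e-3 / 2 = 7.1325

7.1325 m


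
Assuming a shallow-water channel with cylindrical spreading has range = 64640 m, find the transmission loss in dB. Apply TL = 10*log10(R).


TL = 10*log10(64640) = 48.11

48.11 dB


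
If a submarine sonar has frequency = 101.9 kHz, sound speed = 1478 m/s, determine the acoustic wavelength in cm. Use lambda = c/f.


lambda = c/f = 1478 / 101900 = 0.0145 m = 1.45 cm

1.45 cm


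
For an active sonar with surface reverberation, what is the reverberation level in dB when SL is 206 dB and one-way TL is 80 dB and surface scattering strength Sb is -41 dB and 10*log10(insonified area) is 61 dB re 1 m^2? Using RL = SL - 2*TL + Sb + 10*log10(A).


66 dB


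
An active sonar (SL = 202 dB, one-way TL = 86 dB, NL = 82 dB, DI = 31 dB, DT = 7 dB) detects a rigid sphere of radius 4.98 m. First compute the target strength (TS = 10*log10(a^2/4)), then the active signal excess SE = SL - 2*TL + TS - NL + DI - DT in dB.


Step 1: TS = 10*log10(4.98^2/4) = 7.92 dB
Step 2: SE = SL - 2*TL + TS - NL + DI - DT = 202 - 2*86 + (7.92) - 82 + 31 - 7 = -20.08

-20.08 dB


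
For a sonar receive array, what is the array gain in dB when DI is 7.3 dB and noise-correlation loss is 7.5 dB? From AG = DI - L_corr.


AG = DI - L_corr = 7.3 - 7.5 = -0.2

-0.2 dB


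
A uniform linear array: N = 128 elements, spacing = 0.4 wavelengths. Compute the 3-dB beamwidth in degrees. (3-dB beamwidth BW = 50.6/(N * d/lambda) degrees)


0.99 deg


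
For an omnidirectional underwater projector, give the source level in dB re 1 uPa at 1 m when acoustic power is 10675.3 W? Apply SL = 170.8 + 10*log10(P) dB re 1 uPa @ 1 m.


SL = 170.8 + 10*log10(10675.3) = 170.8 + 40.28 = 211.08

211.08 dB


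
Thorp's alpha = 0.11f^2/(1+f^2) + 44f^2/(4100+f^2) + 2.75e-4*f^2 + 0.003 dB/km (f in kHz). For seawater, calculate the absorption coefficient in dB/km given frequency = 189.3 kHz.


f^2 = 35834.49
alpha = 0.11*35834.49/(1+35834.49) + 44*35834.49/(4100+35834.49) + 2.75e-4*35834.49 + 0.003 = 49.45

49.45 dB/km


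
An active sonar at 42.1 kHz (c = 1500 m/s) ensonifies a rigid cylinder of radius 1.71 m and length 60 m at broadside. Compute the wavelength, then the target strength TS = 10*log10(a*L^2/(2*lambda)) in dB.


Step 1: lambda = c/f = 1500/42100 = 0.03563 m
Step 2: TS = 10*log10(a*L^2/(2*lambda)) = 10*log10(1.71*60^2/(2*0.03563)) = 49.36

49.36 dB


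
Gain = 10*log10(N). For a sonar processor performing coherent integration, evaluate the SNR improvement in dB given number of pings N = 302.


24.8 dB


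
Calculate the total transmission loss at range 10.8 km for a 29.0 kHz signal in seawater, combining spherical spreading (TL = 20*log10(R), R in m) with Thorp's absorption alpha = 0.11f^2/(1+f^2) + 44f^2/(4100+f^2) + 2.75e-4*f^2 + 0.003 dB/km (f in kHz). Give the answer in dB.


Step 1 (Thorp): alpha = 0.11*841.0/(1+841.0) + 44*841.0/(4100+841.0) + 2.75e-4*841.0 + 0.003 = 7.8333 dB/km
Step 2: TL_spread = 20*log10(10800) = 80.67 dB
Step 3: TL_abs = alpha*R = 7.8333 * 10.8 = 84.6 dB
Step 4: TL_total = 80.67 + 84.6 = 165.27

165.27 dB


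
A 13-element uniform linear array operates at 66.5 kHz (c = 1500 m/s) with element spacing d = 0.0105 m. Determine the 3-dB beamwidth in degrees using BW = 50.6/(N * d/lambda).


Step 1: lambda = 1500/66500 = 0.02256 m
Step 2: d/lambda = 0.0105/0.02256 = 0.4654
Step 3: BW = 50.6/(N * d/lambda) = 50.6/(13 * 0.4654) = 8.36

8.36 deg


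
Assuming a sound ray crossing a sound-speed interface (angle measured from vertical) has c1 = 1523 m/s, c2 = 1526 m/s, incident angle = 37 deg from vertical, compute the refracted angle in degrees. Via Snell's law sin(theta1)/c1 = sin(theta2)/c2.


37.09 deg


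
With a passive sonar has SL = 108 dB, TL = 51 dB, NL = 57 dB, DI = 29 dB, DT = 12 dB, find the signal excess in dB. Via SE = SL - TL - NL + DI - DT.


SE = SL - TL - NL + DI - DT = 108 - 51 - 57 + 29 - 12 = 17

17 dB


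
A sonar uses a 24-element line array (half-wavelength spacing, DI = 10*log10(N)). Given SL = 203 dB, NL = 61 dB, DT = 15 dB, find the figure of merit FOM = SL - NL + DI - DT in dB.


Step 1: DI = 10*log10(24) = 13.8 dB
Step 2: FOM = SL - NL + DI - DT = 203 - 61 + 13.8 - 15 = 140.8

140.8 dB


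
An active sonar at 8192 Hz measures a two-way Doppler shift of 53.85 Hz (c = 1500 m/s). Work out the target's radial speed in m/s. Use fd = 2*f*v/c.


4.93 m/s


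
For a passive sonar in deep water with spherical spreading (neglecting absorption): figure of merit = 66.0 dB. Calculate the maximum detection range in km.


At max range FOM = TL, so 20*log10(R) = 66.0
R = 10^(66.0/20) = 1995.26 m = 2.0 km

2.0 km


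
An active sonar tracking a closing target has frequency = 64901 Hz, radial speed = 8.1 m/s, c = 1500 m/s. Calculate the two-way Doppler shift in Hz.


fd = 2*f*v/c = 2 * 64901 * 8.1 / 1500 = 700.93

700.93 Hz


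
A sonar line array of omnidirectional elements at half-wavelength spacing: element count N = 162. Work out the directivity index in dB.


DI = 10*log10(162) = 22.1

22.1 dB


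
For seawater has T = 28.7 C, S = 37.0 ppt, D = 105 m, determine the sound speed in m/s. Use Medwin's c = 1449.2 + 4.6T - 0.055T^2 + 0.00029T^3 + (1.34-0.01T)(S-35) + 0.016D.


c = 1449.2 + 4.6*28.7 - 0.055*28.7^2 + 0.00029*28.7^3 + (1.34 - 0.01*28.7)*(37.0 - 35) + 0.016*105 = 1546.56

1546.56 m/s


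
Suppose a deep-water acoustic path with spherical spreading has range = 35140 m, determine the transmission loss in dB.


TL = 20*log10(35140) = 90.92

90.92 dB


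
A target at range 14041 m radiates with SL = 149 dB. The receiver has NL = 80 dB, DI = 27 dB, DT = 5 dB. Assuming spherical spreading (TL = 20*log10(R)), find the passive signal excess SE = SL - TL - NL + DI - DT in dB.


8.05 dB


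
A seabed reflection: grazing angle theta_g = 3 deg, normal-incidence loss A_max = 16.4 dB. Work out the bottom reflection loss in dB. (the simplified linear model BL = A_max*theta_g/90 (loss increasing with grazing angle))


BL = A_max * theta_g / 90 = 16.4 * 3 / 90 = 0.55

0.55 dB


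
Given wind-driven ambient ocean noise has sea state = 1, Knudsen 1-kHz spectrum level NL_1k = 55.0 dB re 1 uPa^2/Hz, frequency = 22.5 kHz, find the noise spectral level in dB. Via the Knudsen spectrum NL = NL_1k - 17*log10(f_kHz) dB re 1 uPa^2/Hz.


NL = NL_1k - 17*log10(f_kHz) = 55.0 - 17*log10(22.5) = 55.0 - (22.99) = 32.01

32.01 dB


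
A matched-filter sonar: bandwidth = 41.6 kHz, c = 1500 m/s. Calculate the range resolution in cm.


1.8 cm


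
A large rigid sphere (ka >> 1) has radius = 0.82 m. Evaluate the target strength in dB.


-7.74 dB


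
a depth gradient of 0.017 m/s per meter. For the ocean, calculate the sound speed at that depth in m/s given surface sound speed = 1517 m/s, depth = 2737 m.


c = 1517 + 0.017 * 2737 = 1563.529

1563.529 m/s


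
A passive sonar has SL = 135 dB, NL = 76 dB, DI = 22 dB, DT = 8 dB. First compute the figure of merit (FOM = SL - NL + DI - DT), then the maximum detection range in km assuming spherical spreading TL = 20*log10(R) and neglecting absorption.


Step 1: FOM = SL - NL + DI - DT = 135 - 76 + 22 - 8 = 73 dB
Step 2: at max range FOM = TL = 20*log10(R), so R = 10^(73/20) = 4466.84 m = 4.47 km

4.47 km


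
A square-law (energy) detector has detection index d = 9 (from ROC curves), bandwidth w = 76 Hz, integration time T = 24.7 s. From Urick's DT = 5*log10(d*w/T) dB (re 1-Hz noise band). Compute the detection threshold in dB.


DT = 5*log10(d*w/T) = 5*log10(9 * 76 / 24.7) = 5*log10(27.69) = 7.21

7.21 dB


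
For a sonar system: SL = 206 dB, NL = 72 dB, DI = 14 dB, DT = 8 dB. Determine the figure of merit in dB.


FOM = SL - NL + DI - DT = 206 - 72 + 14 - 8 = 140

140 dB


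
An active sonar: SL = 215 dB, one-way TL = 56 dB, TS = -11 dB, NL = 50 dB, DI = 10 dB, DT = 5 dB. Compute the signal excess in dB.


SE = SL - 2*TL + TS - NL + DI - DT = 215 - 2*56 + (-11) - 50 + 10 - 5 = 47

47 dB


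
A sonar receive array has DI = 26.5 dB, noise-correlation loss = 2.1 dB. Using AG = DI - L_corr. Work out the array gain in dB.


AG = DI - L_corr = 26.5 - 2.1 = 24.4

24.4 dB


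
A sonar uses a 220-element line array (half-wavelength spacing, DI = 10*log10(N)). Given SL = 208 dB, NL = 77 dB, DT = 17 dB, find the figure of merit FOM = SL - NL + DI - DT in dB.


Step 1: DI = 10*log10(220) = 23.42 dB
Step 2: FOM = SL - NL + DI - DT = 208 - 77 + 23.42 - 17 = 137.42

137.42 dB


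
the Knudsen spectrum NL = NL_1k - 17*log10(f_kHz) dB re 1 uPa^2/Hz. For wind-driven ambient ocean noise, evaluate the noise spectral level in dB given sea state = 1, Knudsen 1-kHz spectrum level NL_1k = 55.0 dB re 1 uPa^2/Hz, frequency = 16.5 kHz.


NL = NL_1k - 17*log10(f_kHz) = 55.0 - 17*log10(16.5) = 55.0 - (20.7) = 34.3

34.3 dB


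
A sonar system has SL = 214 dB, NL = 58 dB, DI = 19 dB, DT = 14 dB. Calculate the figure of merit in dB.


161 dB


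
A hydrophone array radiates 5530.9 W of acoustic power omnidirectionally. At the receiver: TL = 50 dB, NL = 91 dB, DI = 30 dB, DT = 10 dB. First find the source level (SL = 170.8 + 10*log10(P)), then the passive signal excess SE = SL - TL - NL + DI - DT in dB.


Step 1: SL = 170.8 + 10*log10(5530.9) = 208.23 dB
Step 2: SE = SL - TL - NL + DI - DT = 208.23 - 50 - 91 + 30 - 10 = 87.23

87.23 dB


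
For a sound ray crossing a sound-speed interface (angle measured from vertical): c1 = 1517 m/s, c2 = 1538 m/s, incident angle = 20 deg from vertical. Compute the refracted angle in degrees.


sin(theta2) = (c2/c1)*sin(theta1) = (1538/1517)*sin(20 deg) = 0.34675
theta2 = arcsin(0.34675) = 20.29

20.29 deg


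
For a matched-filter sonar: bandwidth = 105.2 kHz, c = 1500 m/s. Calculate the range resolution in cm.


dR = c/(2*BW) = 1500 / (2 * 105.2e3) = 0.0071 m = 0.71 cm

0.71 cm


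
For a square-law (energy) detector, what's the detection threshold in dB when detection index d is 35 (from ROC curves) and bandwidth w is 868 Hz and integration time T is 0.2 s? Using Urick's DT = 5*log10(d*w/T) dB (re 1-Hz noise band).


DT = 5*log10(d*w/T) = 5*log10(35 * 868 / 0.2) = 5*log10(151900.0) = 25.91

25.91 dB


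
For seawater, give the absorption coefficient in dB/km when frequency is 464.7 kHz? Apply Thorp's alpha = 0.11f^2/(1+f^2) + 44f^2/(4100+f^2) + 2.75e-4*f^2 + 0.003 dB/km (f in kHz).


f^2 = 215946.09
alpha = 0.11*215946.09/(1+215946.09) + 44*215946.09/(4100+215946.09) + 2.75e-4*215946.09 + 0.003 = 102.678

102.678 dB/km


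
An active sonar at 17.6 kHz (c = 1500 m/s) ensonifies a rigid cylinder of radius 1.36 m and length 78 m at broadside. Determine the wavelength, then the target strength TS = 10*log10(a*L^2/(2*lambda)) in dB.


Step 1: lambda = c/f = 1500/17600 = 0.08523 m
Step 2: TS = 10*log10(a*L^2/(2*lambda)) = 10*log10(1.36*78^2/(2*0.08523)) = 46.86

46.86 dB


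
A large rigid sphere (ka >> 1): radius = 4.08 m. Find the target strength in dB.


TS = 10*log10(4.08^2 / 4) = 10*log10(4.1616) = 6.19

6.19 dB


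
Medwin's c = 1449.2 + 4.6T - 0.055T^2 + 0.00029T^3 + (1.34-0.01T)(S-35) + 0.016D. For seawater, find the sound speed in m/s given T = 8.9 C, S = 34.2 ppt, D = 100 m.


c = 1449.2 + 4.6*8.9 - 0.055*8.9^2 + 0.00029*8.9^3 + (1.34 - 0.01*8.9)*(34.2 - 35) + 0.016*100 = 1486.59

1486.59 m/s


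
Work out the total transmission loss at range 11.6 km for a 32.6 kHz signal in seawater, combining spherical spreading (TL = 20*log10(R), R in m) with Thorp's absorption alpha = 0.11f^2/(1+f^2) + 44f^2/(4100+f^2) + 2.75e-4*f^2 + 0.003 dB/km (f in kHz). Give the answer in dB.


Step 1 (Thorp): alpha = 0.11*1062.76/(1+1062.76) + 44*1062.76/(4100+1062.76) + 2.75e-4*1062.76 + 0.003 = 9.4626 dB/km
Step 2: TL_spread = 20*log10(11600) = 81.29 dB
Step 3: TL_abs = alpha*R = 9.4626 * 11.6 = 109.77 dB
Step 4: TL_total = 81.29 + 109.77 = 191.06

191.06 dB


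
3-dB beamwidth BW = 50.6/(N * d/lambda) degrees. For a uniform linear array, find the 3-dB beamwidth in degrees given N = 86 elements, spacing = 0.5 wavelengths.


1.18 deg


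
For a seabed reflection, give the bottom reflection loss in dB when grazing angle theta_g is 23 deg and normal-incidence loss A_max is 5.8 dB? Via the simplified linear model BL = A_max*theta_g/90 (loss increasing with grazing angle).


BL = A_max * theta_g / 90 = 5.8 * 23 / 90 = 1.48

1.48 dB


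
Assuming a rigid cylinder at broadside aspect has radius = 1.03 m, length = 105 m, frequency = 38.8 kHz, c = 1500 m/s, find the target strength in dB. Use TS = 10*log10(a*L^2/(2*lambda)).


lambda = 1500/38800 = 0.03866 m
TS = 10*log10(1.03*105^2/(2*0.03866)) = 51.67

51.67 dB


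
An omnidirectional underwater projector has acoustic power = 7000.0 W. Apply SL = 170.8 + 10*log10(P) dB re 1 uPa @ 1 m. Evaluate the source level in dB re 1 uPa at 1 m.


SL = 170.8 + 10*log10(7000.0) = 170.8 + 38.45 = 209.25

209.25 dB


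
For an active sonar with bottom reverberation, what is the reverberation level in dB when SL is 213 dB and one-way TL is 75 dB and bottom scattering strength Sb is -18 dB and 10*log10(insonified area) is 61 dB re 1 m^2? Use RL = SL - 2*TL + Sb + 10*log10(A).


106 dB


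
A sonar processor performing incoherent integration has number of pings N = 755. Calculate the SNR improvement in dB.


14.39 dB


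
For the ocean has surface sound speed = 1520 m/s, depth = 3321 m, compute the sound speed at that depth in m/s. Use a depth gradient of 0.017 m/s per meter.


c = 1520 + 0.017 * 3321 = 1576.457

1576.457 m/s


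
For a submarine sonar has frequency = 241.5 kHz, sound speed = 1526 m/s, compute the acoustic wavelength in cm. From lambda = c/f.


lambda = c/f = 1526 / 241500 = 0.0063 m = 0.63 cm

0.63 cm


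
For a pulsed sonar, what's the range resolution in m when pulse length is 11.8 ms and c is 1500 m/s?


dR = c*tau/2 = 1500 * 11.8e-3 / 2 = 8.85

8.85 m


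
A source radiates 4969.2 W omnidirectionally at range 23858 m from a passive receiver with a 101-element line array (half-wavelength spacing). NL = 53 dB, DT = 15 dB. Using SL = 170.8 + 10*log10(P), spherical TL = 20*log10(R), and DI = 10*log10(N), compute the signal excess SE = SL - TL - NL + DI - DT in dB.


72.25 dB


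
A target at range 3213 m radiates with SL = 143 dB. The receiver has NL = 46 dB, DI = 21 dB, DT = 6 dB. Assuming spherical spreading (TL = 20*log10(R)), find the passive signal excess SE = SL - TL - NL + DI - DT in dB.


Step 1: TL = 20*log10(3213) = 70.14 dB
Step 2: SE = 143 - 70.14 - 46 + 21 - 6 = 41.86

41.86 dB


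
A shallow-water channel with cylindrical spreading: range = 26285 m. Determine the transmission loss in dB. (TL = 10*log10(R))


TL = 10*log10(26285) = 44.2

44.2 dB


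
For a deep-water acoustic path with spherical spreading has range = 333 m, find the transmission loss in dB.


50.45 dB


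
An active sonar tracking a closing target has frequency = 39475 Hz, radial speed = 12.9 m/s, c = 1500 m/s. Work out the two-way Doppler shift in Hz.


fd = 2*f*v/c = 2 * 39475 * 12.9 / 1500 = 678.97

678.97 Hz


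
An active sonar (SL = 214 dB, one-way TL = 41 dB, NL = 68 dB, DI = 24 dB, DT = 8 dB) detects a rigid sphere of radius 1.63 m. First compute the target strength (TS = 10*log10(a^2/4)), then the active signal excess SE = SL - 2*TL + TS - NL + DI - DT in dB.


Step 1: TS = 10*log10(1.63^2/4) = -1.78 dB
Step 2: SE = SL - 2*TL + TS - NL + DI - DT = 214 - 2*41 + (-1.78) - 68 + 24 - 8 = 78.22

78.22 dB


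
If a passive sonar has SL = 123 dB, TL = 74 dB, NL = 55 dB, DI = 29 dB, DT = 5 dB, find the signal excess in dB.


18 dB


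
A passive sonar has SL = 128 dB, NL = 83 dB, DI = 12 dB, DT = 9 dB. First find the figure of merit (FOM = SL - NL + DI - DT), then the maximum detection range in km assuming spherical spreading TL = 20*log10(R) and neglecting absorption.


Step 1: FOM = SL - NL + DI - DT = 128 - 83 + 12 - 9 = 48 dB
Step 2: at max range FOM = TL = 20*log10(R), so R = 10^(48/20) = 251.19 m = 0.25 km

0.25 km


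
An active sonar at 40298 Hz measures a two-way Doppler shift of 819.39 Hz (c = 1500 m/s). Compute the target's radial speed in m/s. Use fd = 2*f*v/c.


15.25 m/s


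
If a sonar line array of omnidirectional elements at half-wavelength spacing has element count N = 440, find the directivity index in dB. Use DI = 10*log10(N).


DI = 10*log10(440) = 26.43

26.43 dB


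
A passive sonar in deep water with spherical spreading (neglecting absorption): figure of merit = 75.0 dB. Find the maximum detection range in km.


At max range FOM = TL, so 20*log10(R) = 75.0
R = 10^(75.0/20) = 5623.41 m = 5.62 km

5.62 km


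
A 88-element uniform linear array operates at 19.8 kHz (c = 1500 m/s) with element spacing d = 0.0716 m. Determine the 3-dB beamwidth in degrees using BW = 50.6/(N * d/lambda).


0.61 deg


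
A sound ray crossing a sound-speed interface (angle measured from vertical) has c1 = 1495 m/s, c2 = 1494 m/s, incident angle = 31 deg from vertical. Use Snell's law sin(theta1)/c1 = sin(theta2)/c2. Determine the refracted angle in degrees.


sin(theta2) = (c2/c1)*sin(theta1) = (1494/1495)*sin(31 deg) = 0.51469
theta2 = arcsin(0.51469) = 30.98

30.98 deg


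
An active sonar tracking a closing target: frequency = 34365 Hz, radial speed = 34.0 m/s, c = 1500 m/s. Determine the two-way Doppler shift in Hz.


fd = 2*f*v/c = 2 * 34365 * 34.0 / 1500 = 1557.88

1557.88 Hz


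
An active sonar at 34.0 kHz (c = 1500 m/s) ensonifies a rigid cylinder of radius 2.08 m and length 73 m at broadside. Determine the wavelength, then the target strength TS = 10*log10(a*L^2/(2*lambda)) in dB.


Step 1: lambda = c/f = 1500/34000 = 0.04412 m
Step 2: TS = 10*log10(a*L^2/(2*lambda)) = 10*log10(2.08*73^2/(2*0.04412)) = 50.99

50.99 dB


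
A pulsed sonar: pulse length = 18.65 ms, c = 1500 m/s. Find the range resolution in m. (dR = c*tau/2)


dR = c*tau/2 = 1500 * 18.65e-3 / 2 = 13.9875

13.9875 m


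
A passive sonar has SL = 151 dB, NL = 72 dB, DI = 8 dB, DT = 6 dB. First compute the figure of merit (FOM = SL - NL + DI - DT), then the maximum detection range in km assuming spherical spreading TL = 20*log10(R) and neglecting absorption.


Step 1: FOM = SL - NL + DI - DT = 151 - 72 + 8 - 6 = 81 dB
Step 2: at max range FOM = TL = 20*log10(R), so R = 10^(81/20) = 11220.18 m = 11.22 km

11.22 km


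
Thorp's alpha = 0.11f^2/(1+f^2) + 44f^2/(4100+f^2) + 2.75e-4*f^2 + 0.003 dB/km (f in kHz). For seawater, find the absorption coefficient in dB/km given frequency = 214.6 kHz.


f^2 = 46053.16
alpha = 0.11*46053.16/(1+46053.16) + 44*46053.16/(4100+46053.16) + 2.75e-4*46053.16 + 0.003 = 53.181

53.181 dB/km


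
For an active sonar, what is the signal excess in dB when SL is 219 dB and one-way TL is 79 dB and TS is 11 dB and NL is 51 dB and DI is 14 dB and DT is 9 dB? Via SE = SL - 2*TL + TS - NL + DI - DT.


26 dB


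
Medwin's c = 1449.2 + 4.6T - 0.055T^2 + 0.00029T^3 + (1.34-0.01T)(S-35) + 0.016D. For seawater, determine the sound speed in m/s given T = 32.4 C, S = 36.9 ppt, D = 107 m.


1554.01 m/s


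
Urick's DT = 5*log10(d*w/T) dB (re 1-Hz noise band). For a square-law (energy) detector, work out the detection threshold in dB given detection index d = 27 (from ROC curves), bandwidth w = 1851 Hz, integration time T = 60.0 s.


DT = 5*log10(d*w/T) = 5*log10(27 * 1851 / 60.0) = 5*log10(832.95) = 14.6

14.6 dB


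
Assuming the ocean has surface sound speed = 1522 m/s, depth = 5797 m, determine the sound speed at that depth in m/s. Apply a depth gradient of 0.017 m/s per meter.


c = 1522 + 0.017 * 5797 = 1620.549

1620.549 m/s


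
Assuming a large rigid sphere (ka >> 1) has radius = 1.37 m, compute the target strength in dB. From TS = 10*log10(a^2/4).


-3.29 dB


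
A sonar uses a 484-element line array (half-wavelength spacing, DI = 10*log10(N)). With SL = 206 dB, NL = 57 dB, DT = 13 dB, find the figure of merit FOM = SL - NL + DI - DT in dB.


Step 1: DI = 10*log10(484) = 26.85 dB
Step 2: FOM = SL - NL + DI - DT = 206 - 57 + 26.85 - 13 = 162.85

162.85 dB


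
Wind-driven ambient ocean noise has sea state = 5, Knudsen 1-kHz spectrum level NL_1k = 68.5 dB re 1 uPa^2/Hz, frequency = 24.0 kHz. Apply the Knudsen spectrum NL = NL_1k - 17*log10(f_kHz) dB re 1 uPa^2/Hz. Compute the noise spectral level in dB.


NL = NL_1k - 17*log10(f_kHz) = 68.5 - 17*log10(24.0) = 68.5 - (23.46) = 45.04

45.04 dB


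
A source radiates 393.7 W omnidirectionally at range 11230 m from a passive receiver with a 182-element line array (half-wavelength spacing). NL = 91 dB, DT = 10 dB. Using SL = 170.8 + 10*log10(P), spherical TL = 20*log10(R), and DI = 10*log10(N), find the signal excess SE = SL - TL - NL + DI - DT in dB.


Step 1: SL = 170.8 + 10*log10(393.7) = 196.75 dB
Step 2: TL = 20*log10(11230) = 81.01 dB
Step 3: DI = 10*log10(182) = 22.6 dB
Step 4: SE = SL - TL - NL + DI - DT = 196.75 - 81.01 - 91 + 22.6 - 10 = 37.34

37.34 dB


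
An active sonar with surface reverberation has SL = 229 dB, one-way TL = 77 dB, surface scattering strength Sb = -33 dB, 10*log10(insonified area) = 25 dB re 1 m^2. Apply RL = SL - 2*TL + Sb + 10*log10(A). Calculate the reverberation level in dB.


67 dB


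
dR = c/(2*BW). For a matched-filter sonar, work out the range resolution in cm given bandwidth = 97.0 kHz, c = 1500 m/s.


dR = c/(2*BW) = 1500 / (2 * 97.0e3) = 0.0077 m = 0.77 cm

0.77 cm


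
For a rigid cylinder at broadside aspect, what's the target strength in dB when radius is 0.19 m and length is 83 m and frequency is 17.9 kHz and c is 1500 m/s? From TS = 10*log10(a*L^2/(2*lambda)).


lambda = 1500/17900 = 0.0838 m
TS = 10*log10(0.19*83^2/(2*0.0838)) = 38.93

38.93 dB


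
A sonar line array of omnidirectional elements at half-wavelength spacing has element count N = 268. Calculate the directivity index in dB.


24.28 dB


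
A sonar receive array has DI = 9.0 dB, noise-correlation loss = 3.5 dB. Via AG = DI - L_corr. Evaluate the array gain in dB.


AG = DI - L_corr = 9.0 - 3.5 = 5.5

5.5 dB


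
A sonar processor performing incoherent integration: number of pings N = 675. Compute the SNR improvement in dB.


Gain = 5*log10(675) = 14.15

14.15 dB


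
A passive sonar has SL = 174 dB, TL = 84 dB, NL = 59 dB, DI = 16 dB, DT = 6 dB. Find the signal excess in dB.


41 dB


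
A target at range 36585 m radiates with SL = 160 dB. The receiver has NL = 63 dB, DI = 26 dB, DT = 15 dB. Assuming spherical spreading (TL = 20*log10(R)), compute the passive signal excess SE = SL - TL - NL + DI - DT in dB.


Step 1: TL = 20*log10(36585) = 91.27 dB
Step 2: SE = 160 - 91.27 - 63 + 26 - 15 = 16.73

16.73 dB


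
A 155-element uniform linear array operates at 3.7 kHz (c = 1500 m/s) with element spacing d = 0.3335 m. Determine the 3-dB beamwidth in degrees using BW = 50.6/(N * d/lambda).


Step 1: lambda = 1500/3700 = 0.40541 m
Step 2: d/lambda = 0.3335/0.40541 = 0.8226
Step 3: BW = 50.6/(N * d/lambda) = 50.6/(155 * 0.8226) = 0.4

0.4 deg


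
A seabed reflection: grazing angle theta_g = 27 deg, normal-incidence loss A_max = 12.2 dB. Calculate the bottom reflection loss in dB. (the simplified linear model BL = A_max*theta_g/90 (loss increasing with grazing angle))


BL = A_max * theta_g / 90 = 12.2 * 27 / 90 = 3.66

3.66 dB


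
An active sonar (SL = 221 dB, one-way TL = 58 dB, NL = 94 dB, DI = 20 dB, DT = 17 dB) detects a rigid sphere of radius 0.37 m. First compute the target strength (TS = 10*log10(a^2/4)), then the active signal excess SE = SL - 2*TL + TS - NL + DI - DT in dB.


Step 1: TS = 10*log10(0.37^2/4) = -14.66 dB
Step 2: SE = SL - 2*TL + TS - NL + DI - DT = 221 - 2*58 + (-14.66) - 94 + 20 - 17 = -0.66

-0.66 dB


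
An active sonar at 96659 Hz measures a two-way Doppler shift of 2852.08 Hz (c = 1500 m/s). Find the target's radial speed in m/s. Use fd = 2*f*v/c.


22.13 m/s


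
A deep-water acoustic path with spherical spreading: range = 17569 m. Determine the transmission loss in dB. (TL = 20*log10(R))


TL = 20*log10(17569) = 84.89

84.89 dB


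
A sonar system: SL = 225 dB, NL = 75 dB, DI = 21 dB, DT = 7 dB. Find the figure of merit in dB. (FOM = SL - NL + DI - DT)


FOM = SL - NL + DI - DT = 225 - 75 + 21 - 7 = 164

164 dB


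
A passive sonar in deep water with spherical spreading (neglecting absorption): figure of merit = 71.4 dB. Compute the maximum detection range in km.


3.72 km


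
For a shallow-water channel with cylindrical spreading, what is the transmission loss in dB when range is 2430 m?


33.86 dB


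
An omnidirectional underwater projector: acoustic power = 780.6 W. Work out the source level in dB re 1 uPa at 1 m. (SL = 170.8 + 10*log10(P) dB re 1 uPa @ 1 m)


SL = 170.8 + 10*log10(780.6) = 170.8 + 28.92 = 199.72

199.72 dB


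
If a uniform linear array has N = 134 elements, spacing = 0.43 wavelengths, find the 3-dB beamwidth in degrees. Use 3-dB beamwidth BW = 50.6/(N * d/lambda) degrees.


0.88 deg


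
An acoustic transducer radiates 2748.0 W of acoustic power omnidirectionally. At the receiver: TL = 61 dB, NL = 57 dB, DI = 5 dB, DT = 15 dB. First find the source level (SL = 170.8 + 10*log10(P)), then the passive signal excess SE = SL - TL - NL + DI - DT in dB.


Step 1: SL = 170.8 + 10*log10(2748.0) = 205.19 dB
Step 2: SE = SL - TL - NL + DI - DT = 205.19 - 61 - 57 + 5 - 15 = 77.19

77.19 dB


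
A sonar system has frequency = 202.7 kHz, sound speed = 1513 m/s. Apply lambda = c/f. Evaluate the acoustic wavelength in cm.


0.75 cm


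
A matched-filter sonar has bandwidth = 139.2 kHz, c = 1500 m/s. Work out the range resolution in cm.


dR = c/(2*BW) = 1500 / (2 * 139.2e3) = 0.0054 m = 0.54 cm

0.54 cm


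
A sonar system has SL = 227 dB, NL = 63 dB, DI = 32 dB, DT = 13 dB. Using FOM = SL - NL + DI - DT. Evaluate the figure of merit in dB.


FOM = SL - NL + DI - DT = 227 - 63 + 32 - 13 = 183

183 dB


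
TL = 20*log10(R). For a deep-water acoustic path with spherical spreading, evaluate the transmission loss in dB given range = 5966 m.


75.51 dB


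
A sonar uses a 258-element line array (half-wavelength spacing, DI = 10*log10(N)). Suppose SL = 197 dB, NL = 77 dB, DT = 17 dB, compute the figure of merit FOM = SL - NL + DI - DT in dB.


Step 1: DI = 10*log10(258) = 24.12 dB
Step 2: FOM = SL - NL + DI - DT = 197 - 77 + 24.12 - 17 = 127.12

127.12 dB


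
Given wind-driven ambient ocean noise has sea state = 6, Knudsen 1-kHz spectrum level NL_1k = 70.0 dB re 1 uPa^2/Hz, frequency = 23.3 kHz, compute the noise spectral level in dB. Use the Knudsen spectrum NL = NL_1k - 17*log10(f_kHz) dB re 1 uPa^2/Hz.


NL = NL_1k - 17*log10(f_kHz) = 70.0 - 17*log10(23.3) = 70.0 - (23.25) = 46.75

46.75 dB


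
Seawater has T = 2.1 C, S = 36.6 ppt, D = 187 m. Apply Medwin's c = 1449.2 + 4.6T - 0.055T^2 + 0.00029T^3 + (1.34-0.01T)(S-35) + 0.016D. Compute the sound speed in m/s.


c = 1449.2 + 4.6*2.1 - 0.055*2.1^2 + 0.00029*2.1^3 + (1.34 - 0.01*2.1)*(36.6 - 35) + 0.016*187 = 1463.72

1463.72 m/s


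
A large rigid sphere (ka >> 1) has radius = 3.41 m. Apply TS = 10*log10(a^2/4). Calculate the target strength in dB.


TS = 10*log10(3.41^2 / 4) = 10*log10(2.907025) = 4.63

4.63 dB


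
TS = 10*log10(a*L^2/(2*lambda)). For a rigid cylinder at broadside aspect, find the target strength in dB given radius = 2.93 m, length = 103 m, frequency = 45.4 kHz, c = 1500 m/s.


lambda = 1500/45400 = 0.03304 m
TS = 10*log10(2.93*103^2/(2*0.03304)) = 56.72

56.72 dB


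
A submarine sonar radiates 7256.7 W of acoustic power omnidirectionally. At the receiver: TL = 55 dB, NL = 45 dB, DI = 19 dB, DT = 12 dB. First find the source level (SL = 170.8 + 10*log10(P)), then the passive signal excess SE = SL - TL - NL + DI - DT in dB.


Step 1: SL = 170.8 + 10*log10(7256.7) = 209.41 dB
Step 2: SE = SL - TL - NL + DI - DT = 209.41 - 55 - 45 + 19 - 12 = 116.41

116.41 dB


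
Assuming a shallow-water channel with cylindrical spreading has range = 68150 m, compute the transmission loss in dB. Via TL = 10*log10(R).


TL = 10*log10(68150) = 48.33

48.33 dB


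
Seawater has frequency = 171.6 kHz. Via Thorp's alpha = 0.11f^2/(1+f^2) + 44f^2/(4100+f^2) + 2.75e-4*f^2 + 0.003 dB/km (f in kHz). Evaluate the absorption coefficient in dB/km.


f^2 = 29446.56
alpha = 0.11*29446.56/(1+29446.56) + 44*29446.56/(4100+29446.56) + 2.75e-4*29446.56 + 0.003 = 46.833

46.833 dB/km


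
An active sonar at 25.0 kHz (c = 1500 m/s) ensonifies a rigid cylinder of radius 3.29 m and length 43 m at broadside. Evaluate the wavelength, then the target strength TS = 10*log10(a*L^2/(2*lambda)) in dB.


Step 1: lambda = c/f = 1500/25000 = 0.06 m
Step 2: TS = 10*log10(a*L^2/(2*lambda)) = 10*log10(3.29*43^2/(2*0.06)) = 47.05

47.05 dB


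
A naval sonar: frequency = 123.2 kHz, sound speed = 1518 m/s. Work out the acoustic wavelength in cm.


lambda = c/f = 1518 / 123200 = 0.0123 m = 1.23 cm

1.23 cm


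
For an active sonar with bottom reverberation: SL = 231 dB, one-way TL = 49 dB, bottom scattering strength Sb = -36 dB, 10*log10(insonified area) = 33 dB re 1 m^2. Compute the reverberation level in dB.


130 dB


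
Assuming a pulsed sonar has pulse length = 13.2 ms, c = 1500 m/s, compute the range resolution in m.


9.9 m


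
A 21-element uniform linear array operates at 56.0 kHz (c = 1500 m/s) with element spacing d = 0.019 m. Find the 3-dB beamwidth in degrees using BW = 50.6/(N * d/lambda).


Step 1: lambda = 1500/56000 = 0.02679 m
Step 2: d/lambda = 0.019/0.02679 = 0.7092
Step 3: BW = 50.6/(N * d/lambda) = 50.6/(21 * 0.7092) = 3.4

3.4 deg


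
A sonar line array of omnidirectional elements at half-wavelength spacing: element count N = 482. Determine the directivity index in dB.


DI = 10*log10(482) = 26.83

26.83 dB


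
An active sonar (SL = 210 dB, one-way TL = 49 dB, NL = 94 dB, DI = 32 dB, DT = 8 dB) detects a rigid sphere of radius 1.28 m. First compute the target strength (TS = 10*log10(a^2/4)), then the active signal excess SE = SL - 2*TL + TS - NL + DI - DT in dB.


Step 1: TS = 10*log10(1.28^2/4) = -3.88 dB
Step 2: SE = SL - 2*TL + TS - NL + DI - DT = 210 - 2*49 + (-3.88) - 94 + 32 - 8 = 38.12

38.12 dB


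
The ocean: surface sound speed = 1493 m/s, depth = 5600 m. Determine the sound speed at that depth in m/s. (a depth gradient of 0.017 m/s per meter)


c = 1493 + 0.017 * 5600 = 1588.2

1588.2 m/s


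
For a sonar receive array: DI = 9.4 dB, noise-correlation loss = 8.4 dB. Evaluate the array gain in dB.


AG = DI - L_corr = 9.4 - 8.4 = 1.0

1.0 dB


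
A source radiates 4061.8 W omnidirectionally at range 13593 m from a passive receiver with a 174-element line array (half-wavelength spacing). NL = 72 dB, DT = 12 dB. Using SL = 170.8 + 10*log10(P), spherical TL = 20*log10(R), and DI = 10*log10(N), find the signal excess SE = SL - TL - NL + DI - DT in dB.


62.63 dB


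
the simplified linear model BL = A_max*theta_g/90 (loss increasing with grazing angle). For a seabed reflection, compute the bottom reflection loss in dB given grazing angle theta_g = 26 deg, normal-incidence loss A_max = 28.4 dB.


BL = A_max * theta_g / 90 = 28.4 * 26 / 90 = 8.2

8.2 dB


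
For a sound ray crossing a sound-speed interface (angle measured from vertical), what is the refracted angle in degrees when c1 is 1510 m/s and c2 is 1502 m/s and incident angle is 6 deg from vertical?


sin(theta2) = (c2/c1)*sin(theta1) = (1502/1510)*sin(6 deg) = 0.10397
theta2 = arcsin(0.10397) = 5.97

5.97 deg


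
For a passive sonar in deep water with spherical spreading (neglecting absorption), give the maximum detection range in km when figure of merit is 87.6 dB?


At max range FOM = TL, so 20*log10(R) = 87.6
R = 10^(87.6/20) = 23988.33 m = 23.99 km

23.99 km


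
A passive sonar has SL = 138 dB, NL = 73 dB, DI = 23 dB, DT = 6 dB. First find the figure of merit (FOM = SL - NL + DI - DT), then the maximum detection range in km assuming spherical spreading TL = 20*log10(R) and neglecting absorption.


Step 1: FOM = SL - NL + DI - DT = 138 - 73 + 23 - 6 = 82 dB
Step 2: at max range FOM = TL = 20*log10(R), so R = 10^(82/20) = 12589.25 m = 12.59 km

12.59 km


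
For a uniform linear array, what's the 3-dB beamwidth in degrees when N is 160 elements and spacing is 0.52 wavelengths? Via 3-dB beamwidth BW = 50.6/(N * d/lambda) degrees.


0.61 deg


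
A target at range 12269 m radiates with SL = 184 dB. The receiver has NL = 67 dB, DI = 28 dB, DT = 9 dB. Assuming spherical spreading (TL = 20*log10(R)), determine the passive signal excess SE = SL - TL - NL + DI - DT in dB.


Step 1: TL = 20*log10(12269) = 81.78 dB
Step 2: SE = 184 - 81.78 - 67 + 28 - 9 = 54.22

54.22 dB


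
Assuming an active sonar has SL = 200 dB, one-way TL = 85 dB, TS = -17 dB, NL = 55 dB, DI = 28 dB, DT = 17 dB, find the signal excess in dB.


-31 dB


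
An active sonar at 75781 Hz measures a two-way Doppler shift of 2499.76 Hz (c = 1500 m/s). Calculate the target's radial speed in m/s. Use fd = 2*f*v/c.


24.74 m/s


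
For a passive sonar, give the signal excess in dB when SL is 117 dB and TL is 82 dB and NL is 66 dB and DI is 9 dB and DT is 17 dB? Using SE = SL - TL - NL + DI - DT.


SE = SL - TL - NL + DI - DT = 117 - 82 - 66 + 9 - 17 = -39

-39 dB


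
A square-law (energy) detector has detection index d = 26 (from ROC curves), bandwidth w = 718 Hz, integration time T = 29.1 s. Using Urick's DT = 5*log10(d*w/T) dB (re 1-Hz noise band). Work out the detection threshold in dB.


DT = 5*log10(d*w/T) = 5*log10(26 * 718 / 29.1) = 5*log10(641.51) = 14.04

14.04 dB


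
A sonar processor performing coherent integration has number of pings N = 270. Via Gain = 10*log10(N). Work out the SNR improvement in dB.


Gain = 10*log10(270) = 24.31

24.31 dB


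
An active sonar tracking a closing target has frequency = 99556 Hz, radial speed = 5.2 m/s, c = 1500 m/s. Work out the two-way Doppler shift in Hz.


fd = 2*f*v/c = 2 * 99556 * 5.2 / 1500 = 690.25

690.25 Hz


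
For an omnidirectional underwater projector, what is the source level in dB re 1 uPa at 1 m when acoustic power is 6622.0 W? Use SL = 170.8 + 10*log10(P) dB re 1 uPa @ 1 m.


209.01 dB


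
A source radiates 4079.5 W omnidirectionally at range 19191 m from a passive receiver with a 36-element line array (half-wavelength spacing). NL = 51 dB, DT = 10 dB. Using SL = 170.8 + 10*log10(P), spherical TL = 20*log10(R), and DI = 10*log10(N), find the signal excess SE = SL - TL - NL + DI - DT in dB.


Step 1: SL = 170.8 + 10*log10(4079.5) = 206.91 dB
Step 2: TL = 20*log10(19191) = 85.66 dB
Step 3: DI = 10*log10(36) = 15.56 dB
Step 4: SE = SL - TL - NL + DI - DT = 206.91 - 85.66 - 51 + 15.56 - 10 = 75.81

75.81 dB


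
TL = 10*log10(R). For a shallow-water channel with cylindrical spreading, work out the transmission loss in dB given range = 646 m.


TL = 10*log10(646) = 28.1

28.1 dB


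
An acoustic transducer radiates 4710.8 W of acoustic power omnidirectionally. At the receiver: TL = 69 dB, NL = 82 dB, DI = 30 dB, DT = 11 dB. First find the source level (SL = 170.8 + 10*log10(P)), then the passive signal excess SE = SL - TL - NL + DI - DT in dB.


Step 1: SL = 170.8 + 10*log10(4710.8) = 207.53 dB
Step 2: SE = SL - TL - NL + DI - DT = 207.53 - 69 - 82 + 30 - 11 = 75.53

75.53 dB


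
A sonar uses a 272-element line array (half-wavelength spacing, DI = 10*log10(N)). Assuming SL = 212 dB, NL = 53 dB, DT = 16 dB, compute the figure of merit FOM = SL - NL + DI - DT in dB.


Step 1: DI = 10*log10(272) = 24.35 dB
Step 2: FOM = SL - NL + DI - DT = 212 - 53 + 24.35 - 16 = 167.35

167.35 dB


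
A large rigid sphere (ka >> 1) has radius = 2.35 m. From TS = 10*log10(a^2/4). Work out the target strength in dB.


TS = 10*log10(2.35^2 / 4) = 10*log10(1.380625) = 1.4

1.4 dB


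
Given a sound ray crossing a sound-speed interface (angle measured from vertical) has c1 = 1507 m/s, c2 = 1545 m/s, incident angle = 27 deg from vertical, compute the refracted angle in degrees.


sin(theta2) = (c2/c1)*sin(theta1) = (1545/1507)*sin(27 deg) = 0.46544
theta2 = arcsin(0.46544) = 27.74

27.74 deg


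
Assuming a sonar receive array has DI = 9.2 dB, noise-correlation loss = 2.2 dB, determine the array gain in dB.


AG = DI - L_corr = 9.2 - 2.2 = 7.0

7.0 dB


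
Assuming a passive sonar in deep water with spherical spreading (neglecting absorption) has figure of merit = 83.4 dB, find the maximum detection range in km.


14.79 km


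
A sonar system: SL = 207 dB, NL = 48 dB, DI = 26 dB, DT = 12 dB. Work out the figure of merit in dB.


FOM = SL - NL + DI - DT = 207 - 48 + 26 - 12 = 173

173 dB


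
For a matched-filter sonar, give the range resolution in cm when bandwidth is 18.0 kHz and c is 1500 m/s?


4.17 cm


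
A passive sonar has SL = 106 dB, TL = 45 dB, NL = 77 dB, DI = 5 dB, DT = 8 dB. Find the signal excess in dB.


SE = SL - TL - NL + DI - DT = 106 - 45 - 77 + 5 - 8 = -19

-19 dB


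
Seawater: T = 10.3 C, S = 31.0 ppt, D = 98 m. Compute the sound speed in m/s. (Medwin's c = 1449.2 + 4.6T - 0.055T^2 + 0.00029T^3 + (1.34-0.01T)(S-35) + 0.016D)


1487.68 m/s


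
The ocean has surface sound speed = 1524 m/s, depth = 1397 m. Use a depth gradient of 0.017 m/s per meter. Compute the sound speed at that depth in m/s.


1547.749 m/s


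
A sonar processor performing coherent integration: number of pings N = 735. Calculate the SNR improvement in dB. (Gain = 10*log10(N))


Gain = 10*log10(735) = 28.66

28.66 dB


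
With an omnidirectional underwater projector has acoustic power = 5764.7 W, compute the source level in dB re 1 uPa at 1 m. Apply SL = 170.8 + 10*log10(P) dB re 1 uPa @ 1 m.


208.41 dB


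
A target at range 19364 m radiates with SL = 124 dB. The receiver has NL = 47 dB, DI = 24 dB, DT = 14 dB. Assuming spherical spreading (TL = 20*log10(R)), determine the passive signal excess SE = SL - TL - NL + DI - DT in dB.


1.26 dB


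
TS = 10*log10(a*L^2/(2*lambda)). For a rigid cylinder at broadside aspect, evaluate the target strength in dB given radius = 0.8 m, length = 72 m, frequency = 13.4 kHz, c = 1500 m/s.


lambda = 1500/13400 = 0.11194 m
TS = 10*log10(0.8*72^2/(2*0.11194)) = 42.68

42.68 dB


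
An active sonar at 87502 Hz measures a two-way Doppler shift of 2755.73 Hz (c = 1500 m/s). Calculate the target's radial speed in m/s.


23.62 m/s


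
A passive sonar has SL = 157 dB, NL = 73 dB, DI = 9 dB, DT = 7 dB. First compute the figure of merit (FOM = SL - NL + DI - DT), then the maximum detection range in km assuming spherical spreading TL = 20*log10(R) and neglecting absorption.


Step 1: FOM = SL - NL + DI - DT = 157 - 73 + 9 - 7 = 86 dB
Step 2: at max range FOM = TL = 20*log10(R), so R = 10^(86/20) = 19952.62 m = 19.95 km

19.95 km
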